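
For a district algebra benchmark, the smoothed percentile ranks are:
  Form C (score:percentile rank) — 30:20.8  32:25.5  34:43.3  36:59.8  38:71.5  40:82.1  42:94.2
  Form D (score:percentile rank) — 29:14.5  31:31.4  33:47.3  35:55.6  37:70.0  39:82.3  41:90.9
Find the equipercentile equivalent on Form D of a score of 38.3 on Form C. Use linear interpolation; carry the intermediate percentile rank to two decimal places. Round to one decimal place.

37.5

PR of 38.3 on Form C: 71.5 + (38.3 − 38)/(40 − 38) × (82.1 − 71.5) = 73.09
On Form D, PR 73.09 falls between score 37 (PR 70.0) and 39 (PR 82.3).
Interpolate: 37 + (73.09 − 70.0)/(82.3 − 70.0) × (39 − 37) = 37.5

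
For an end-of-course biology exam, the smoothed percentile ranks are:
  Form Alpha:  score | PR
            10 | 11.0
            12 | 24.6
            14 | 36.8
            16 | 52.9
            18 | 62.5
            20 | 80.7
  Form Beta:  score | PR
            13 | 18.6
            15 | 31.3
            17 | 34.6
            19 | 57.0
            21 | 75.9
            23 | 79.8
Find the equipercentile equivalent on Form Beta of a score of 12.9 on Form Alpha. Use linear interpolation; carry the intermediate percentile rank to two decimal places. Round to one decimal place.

PR of 12.9 on Form Alpha: 24.6 + (12.9 − 12)/(14 − 12) × (36.8 − 24.6) = 30.09
On Form Beta, PR 30.09 falls between score 13 (PR 18.6) and 15 (PR 31.3).
Interpolate: 13 + (30.09 − 18.6)/(31.3 − 18.6) × (15 − 13) = 14.8

14.8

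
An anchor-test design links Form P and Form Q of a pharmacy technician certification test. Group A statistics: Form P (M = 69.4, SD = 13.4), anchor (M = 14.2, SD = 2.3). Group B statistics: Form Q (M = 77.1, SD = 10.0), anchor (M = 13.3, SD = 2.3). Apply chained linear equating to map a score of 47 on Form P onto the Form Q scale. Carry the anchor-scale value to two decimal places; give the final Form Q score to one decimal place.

Form P → anchor (Group A): v = (2.3/13.4)(47 − 69.4) + 14.2 = 10.36
anchor → Form Q (Group B): y = (10.0/2.3)(10.36 − 13.3) + 77.1 = 64.3

64.3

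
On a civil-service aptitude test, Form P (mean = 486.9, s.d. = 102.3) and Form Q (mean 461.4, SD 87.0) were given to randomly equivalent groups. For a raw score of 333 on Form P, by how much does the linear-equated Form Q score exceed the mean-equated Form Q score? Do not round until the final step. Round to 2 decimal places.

23.02

Mean-equated: 333 + (461.4 − 486.9) = 307.50
Linear-equated: (87.0/102.3)(333 − 486.9) + 461.4 = 330.517
Difference = 330.517 − 307.50 = 23.02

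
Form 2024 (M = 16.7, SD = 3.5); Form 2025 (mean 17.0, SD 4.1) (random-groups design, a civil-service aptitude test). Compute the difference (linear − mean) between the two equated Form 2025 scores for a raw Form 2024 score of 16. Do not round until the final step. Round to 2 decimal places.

Mean-equated: 16 + (17.0 − 16.7) = 16.30
Linear-equated: (4.1/3.5)(16 − 16.7) + 17.0 = 16.180
Difference = 16.180 − 16.30 = -0.12

-0.12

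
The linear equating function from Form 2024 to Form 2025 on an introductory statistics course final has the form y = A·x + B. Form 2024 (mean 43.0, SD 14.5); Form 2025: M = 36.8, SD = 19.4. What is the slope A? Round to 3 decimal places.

1.338

A = SD_Y / SD_X = 19.4 / 14.5 = 1.338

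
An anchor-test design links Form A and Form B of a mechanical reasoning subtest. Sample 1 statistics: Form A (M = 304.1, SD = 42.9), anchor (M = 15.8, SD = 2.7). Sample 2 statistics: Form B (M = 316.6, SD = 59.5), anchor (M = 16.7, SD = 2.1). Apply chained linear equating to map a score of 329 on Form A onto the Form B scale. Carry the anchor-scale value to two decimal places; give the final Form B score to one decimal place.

335.6

Form A → anchor (Sample 1): v = (2.7/42.9)(329 − 304.1) + 15.8 = 17.37
anchor → Form B (Sample 2): y = (59.5/2.1)(17.37 − 16.7) + 316.6 = 335.6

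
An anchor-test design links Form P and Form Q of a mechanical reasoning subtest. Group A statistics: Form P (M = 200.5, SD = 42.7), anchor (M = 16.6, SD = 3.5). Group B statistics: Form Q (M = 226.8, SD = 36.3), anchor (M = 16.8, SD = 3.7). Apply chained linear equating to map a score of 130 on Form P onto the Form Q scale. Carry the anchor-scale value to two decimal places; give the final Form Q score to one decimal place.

Form P → anchor (Group A): v = (3.5/42.7)(130 − 200.5) + 16.6 = 10.82
anchor → Form Q (Group B): y = (36.3/3.7)(10.82 − 16.8) + 226.8 = 168.1

168.1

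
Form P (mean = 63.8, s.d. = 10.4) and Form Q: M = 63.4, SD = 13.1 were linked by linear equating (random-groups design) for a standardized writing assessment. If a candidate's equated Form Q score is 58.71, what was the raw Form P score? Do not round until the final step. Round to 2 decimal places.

60.08

Invert y = (SD_Y/SD_X)(x − M_X) + M_Y:
x = (SD_X/SD_Y)(y − M_Y) + M_X = (10.4/13.1)(58.71 − 63.4) + 63.8
x = 0.793893 × -4.690 + 63.8 = 60.08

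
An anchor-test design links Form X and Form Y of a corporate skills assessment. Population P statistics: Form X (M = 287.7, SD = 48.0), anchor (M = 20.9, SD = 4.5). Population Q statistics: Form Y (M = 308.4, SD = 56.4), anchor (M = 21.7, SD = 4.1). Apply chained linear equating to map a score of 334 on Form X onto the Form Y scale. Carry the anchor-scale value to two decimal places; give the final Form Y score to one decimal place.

Form X → anchor (Population P): v = (4.5/48.0)(334 − 287.7) + 20.9 = 25.24
anchor → Form Y (Population Q): y = (56.4/4.1)(25.24 − 21.7) + 308.4 = 357.1

357.1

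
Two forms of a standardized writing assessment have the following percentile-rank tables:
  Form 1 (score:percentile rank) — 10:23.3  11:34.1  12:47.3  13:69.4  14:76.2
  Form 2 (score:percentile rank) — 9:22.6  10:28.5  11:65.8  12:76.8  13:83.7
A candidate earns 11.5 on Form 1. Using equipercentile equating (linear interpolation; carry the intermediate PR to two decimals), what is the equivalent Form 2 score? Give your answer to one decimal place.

PR of 11.5 on Form 1: 34.1 + (11.5 − 11)/(12 − 11) × (47.3 − 34.1) = 40.70
On Form 2, PR 40.70 falls between score 10 (PR 28.5) and 11 (PR 65.8).
Interpolate: 10 + (40.70 − 28.5)/(65.8 − 28.5) × (11 − 10) = 10.3

10.3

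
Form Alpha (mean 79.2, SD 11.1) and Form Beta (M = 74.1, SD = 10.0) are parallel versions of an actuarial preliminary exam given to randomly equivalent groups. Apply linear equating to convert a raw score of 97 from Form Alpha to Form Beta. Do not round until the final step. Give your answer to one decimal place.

Linear equating: y = (SD_Y/SD_X)(x − M_X) + M_Y
y = (10.0/11.1)(97 − 79.2) + 74.1
y = 0.900901 × 17.8 + 74.1 = 16.0360 + 74.1 = 90.1

90.1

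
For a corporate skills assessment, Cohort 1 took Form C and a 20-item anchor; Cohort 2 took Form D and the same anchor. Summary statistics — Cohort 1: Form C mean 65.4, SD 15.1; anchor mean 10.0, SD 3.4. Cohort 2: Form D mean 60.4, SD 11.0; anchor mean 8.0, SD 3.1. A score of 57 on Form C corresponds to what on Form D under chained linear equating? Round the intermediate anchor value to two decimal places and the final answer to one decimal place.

60.8

Form C → anchor (Cohort 1): v = (3.4/15.1)(57 − 65.4) + 10.0 = 8.11
anchor → Form D (Cohort 2): y = (11.0/3.1)(8.11 − 8.0) + 60.4 = 60.8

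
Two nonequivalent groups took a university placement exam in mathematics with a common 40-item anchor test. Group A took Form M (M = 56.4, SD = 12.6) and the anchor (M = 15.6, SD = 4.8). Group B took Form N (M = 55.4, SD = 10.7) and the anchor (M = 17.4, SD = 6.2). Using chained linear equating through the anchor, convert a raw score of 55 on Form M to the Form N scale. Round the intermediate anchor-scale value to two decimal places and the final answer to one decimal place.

51.4

Form M → anchor (Group A): v = (4.8/12.6)(55 − 56.4) + 15.6 = 15.07
anchor → Form N (Group B): y = (10.7/6.2)(15.07 − 17.4) + 55.4 = 51.4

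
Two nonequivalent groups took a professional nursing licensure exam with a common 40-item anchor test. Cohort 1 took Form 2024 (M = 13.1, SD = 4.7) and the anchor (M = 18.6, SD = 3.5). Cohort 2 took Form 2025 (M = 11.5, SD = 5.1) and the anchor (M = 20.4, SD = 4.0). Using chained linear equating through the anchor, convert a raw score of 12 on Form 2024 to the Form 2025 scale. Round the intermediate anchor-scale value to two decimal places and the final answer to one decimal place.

8.2

Form 2024 → anchor (Cohort 1): v = (3.5/4.7)(12 − 13.1) + 18.6 = 17.78
anchor → Form 2025 (Cohort 2): y = (5.1/4.0)(17.78 − 20.4) + 11.5 = 8.2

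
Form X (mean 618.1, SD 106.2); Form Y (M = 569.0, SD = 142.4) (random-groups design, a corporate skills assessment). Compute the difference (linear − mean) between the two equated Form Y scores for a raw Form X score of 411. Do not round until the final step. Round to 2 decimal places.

-70.59

Mean-equated: 411 + (569.0 − 618.1) = 361.90
Linear-equated: (142.4/106.2)(411 − 618.1) + 569.0 = 291.307
Difference = 291.307 − 361.90 = -70.59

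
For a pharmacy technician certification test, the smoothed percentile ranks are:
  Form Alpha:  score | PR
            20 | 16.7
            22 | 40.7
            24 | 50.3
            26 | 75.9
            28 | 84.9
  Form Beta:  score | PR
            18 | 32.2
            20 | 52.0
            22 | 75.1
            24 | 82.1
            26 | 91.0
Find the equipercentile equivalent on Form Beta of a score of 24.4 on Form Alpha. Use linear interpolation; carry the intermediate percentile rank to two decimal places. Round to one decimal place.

20.3

PR of 24.4 on Form Alpha: 50.3 + (24.4 − 24)/(26 − 24) × (75.9 − 50.3) = 55.42
On Form Beta, PR 55.42 falls between score 20 (PR 52.0) and 22 (PR 75.1).
Interpolate: 20 + (55.42 − 52.0)/(75.1 − 52.0) × (22 − 20) = 20.3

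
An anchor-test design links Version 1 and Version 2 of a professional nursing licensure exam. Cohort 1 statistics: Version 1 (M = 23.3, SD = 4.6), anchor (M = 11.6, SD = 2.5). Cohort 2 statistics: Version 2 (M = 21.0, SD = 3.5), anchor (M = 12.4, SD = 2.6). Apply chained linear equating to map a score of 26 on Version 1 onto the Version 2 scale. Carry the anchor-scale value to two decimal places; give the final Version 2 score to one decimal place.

Version 1 → anchor (Cohort 1): v = (2.5/4.6)(26 − 23.3) + 11.6 = 13.07
anchor → Version 2 (Cohort 2): y = (3.5/2.6)(13.07 − 12.4) + 21.0 = 21.9

21.9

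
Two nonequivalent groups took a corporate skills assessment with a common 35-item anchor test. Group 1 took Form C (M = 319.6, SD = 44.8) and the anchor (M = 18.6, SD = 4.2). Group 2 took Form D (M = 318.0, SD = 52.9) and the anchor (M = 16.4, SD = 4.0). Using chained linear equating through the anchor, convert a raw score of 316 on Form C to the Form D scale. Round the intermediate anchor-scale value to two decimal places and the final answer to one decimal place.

Form C → anchor (Group 1): v = (4.2/44.8)(316 − 319.6) + 18.6 = 18.26
anchor → Form D (Group 2): y = (52.9/4.0)(18.26 − 16.4) + 318.0 = 342.6

342.6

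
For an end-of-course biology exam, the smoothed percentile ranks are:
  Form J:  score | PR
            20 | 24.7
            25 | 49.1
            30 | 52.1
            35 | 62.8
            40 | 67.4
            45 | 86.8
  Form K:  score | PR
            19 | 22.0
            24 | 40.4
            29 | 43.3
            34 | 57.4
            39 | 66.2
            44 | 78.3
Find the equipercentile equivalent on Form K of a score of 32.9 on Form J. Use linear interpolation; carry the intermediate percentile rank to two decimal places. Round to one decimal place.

34.5

PR of 32.9 on Form J: 52.1 + (32.9 − 30)/(35 − 30) × (62.8 − 52.1) = 58.31
On Form K, PR 58.31 falls between score 34 (PR 57.4) and 39 (PR 66.2).
Interpolate: 34 + (58.31 − 57.4)/(66.2 − 57.4) × (39 − 34) = 34.5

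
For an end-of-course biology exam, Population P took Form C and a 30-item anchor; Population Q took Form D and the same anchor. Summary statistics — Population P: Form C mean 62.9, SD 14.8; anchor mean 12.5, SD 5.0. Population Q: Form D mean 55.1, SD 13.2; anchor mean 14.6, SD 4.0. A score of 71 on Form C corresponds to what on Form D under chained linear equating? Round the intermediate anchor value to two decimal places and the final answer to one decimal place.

57.2

Form C → anchor (Population P): v = (5.0/14.8)(71 − 62.9) + 12.5 = 15.24
anchor → Form D (Population Q): y = (13.2/4.0)(15.24 − 14.6) + 55.1 = 57.2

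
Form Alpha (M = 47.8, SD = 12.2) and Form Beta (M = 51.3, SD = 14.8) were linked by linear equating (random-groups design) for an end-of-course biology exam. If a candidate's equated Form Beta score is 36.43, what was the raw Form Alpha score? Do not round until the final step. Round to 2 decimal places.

Invert y = (SD_Y/SD_X)(x − M_X) + M_Y:
x = (SD_X/SD_Y)(y − M_Y) + M_X = (12.2/14.8)(36.43 − 51.3) + 47.8
x = 0.824324 × -14.870 + 47.8 = 35.54

35.54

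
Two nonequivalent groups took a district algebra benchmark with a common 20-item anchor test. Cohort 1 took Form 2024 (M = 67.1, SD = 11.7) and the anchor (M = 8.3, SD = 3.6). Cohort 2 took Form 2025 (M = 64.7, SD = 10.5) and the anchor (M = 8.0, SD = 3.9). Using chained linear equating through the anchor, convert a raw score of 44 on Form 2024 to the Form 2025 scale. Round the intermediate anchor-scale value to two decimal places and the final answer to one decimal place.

Form 2024 → anchor (Cohort 1): v = (3.6/11.7)(44 − 67.1) + 8.3 = 1.19
anchor → Form 2025 (Cohort 2): y = (10.5/3.9)(1.19 − 8.0) + 64.7 = 46.4

46.4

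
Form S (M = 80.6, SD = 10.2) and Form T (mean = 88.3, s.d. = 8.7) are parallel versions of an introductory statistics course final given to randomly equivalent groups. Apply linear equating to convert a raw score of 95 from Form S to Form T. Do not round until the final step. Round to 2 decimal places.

100.58

Linear equating: y = (SD_Y/SD_X)(x − M_X) + M_Y
y = (8.7/10.2)(95 − 80.6) + 88.3
y = 0.852941 × 14.4 + 88.3 = 12.2824 + 88.3 = 100.58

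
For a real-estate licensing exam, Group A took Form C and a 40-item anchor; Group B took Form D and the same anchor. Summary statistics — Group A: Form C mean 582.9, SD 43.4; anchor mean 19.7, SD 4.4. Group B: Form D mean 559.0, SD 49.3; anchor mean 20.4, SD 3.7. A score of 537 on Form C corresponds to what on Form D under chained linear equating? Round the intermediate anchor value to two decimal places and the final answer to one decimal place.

Form C → anchor (Group A): v = (4.4/43.4)(537 − 582.9) + 19.7 = 15.05
anchor → Form D (Group B): y = (49.3/3.7)(15.05 − 20.4) + 559.0 = 487.7

487.7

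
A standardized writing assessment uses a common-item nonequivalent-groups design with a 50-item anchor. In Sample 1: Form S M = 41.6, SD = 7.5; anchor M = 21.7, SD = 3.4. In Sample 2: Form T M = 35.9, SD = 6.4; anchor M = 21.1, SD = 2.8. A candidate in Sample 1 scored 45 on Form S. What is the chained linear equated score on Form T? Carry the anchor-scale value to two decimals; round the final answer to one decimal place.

Form S → anchor (Sample 1): v = (3.4/7.5)(45 − 41.6) + 21.7 = 23.24
anchor → Form T (Sample 2): y = (6.4/2.8)(23.24 − 21.1) + 35.9 = 40.8

40.8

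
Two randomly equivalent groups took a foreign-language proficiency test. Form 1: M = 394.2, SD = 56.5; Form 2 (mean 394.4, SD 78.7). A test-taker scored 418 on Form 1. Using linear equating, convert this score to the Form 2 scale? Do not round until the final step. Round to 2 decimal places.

427.55

Linear equating: y = (SD_Y/SD_X)(x − M_X) + M_Y
y = (78.7/56.5)(418 − 394.2) + 394.4
y = 1.392920 × 23.8 + 394.4 = 33.1515 + 394.4 = 427.55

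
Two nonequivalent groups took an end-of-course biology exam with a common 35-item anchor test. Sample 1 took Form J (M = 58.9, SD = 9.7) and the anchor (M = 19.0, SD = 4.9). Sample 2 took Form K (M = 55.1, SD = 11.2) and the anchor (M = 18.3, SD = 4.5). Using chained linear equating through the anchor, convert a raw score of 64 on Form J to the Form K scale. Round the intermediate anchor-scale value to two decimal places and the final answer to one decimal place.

Form J → anchor (Sample 1): v = (4.9/9.7)(64 − 58.9) + 19.0 = 21.58
anchor → Form K (Sample 2): y = (11.2/4.5)(21.58 − 18.3) + 55.1 = 63.3

63.3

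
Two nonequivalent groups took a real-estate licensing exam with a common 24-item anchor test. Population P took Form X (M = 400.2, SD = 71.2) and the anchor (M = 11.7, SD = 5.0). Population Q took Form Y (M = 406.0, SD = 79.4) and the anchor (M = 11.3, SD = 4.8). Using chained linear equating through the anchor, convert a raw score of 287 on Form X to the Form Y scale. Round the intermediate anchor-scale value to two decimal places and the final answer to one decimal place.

Form X → anchor (Population P): v = (5.0/71.2)(287 − 400.2) + 11.7 = 3.75
anchor → Form Y (Population Q): y = (79.4/4.8)(3.75 − 11.3) + 406.0 = 281.1

281.1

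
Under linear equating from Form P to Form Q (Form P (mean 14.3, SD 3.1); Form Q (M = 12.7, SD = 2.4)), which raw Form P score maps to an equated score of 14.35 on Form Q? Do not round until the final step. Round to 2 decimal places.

16.43

Invert y = (SD_Y/SD_X)(x − M_X) + M_Y:
x = (SD_X/SD_Y)(y − M_Y) + M_X = (3.1/2.4)(14.35 − 12.7) + 14.3
x = 1.291667 × 1.650 + 14.3 = 16.43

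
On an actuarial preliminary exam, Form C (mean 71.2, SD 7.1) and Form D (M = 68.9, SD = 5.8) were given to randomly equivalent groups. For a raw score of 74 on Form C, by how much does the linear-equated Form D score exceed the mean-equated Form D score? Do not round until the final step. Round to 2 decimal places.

Mean-equated: 74 + (68.9 − 71.2) = 71.70
Linear-equated: (5.8/7.1)(74 − 71.2) + 68.9 = 71.187
Difference = 71.187 − 71.70 = -0.51

-0.51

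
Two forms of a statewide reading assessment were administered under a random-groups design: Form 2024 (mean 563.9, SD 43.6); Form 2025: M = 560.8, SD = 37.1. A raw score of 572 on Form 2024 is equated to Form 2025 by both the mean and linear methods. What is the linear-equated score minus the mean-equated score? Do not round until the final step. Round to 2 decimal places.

Mean-equated: 572 + (560.8 − 563.9) = 568.90
Linear-equated: (37.1/43.6)(572 − 563.9) + 560.8 = 567.692
Difference = 567.692 − 568.90 = -1.21

-1.21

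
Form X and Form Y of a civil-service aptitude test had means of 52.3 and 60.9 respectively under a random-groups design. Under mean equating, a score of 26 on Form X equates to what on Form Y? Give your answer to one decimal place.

Mean equating: y = x + (M_Y − M_X) = 26 + (60.9 − 52.3) = 34.6

34.6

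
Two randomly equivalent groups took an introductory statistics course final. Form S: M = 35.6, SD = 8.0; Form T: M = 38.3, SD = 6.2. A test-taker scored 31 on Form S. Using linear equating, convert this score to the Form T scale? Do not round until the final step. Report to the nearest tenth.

34.7

Linear equating: y = (SD_Y/SD_X)(x − M_X) + M_Y
y = (6.2/8.0)(31 − 35.6) + 38.3
y = 0.775000 × -4.6 + 38.3 = -3.5650 + 38.3 = 34.7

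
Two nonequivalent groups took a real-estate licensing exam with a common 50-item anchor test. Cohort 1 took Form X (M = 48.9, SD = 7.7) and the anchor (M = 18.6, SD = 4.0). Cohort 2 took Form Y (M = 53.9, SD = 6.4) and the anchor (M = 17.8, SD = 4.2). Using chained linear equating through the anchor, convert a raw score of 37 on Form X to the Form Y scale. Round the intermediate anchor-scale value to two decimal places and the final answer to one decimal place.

Form X → anchor (Cohort 1): v = (4.0/7.7)(37 − 48.9) + 18.6 = 12.42
anchor → Form Y (Cohort 2): y = (6.4/4.2)(12.42 − 17.8) + 53.9 = 45.7

45.7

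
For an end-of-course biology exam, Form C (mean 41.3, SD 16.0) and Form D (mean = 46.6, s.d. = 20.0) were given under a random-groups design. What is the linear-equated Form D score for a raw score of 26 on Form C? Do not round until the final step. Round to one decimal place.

27.5

Linear equating: y = (SD_Y/SD_X)(x − M_X) + M_Y
y = (20.0/16.0)(26 − 41.3) + 46.6
y = 1.250000 × -15.3 + 46.6 = -19.1250 + 46.6 = 27.5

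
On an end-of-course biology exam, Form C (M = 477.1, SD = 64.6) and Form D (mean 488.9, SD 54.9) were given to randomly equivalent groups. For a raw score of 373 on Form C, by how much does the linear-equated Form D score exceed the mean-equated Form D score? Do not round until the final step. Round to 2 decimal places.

Mean-equated: 373 + (488.9 − 477.1) = 384.80
Linear-equated: (54.9/64.6)(373 − 477.1) + 488.9 = 400.431
Difference = 400.431 − 384.80 = 15.63

15.63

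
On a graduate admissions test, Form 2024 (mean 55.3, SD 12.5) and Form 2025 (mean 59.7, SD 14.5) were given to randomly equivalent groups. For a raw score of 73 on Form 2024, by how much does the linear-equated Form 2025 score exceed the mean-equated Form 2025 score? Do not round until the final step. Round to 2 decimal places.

2.83

Mean-equated: 73 + (59.7 − 55.3) = 77.40
Linear-equated: (14.5/12.5)(73 − 55.3) + 59.7 = 80.232
Difference = 80.232 − 77.40 = 2.83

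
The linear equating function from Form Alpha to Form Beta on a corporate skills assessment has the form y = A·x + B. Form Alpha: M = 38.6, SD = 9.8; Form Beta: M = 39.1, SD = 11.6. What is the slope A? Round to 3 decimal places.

A = SD_Y / SD_X = 11.6 / 9.8 = 1.184

1.184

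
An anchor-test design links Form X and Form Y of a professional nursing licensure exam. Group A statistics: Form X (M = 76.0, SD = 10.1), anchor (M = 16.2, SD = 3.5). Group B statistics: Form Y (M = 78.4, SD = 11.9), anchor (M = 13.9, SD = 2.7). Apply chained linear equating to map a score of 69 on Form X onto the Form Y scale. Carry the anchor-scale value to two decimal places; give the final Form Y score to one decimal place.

77.8

Form X → anchor (Group A): v = (3.5/10.1)(69 − 76.0) + 16.2 = 13.77
anchor → Form Y (Group B): y = (11.9/2.7)(13.77 − 13.9) + 78.4 = 77.8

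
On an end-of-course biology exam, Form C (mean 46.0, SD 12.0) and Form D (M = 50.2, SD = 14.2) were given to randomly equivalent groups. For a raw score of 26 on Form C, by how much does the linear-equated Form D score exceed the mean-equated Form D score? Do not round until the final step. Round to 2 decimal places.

Mean-equated: 26 + (50.2 − 46.0) = 30.20
Linear-equated: (14.2/12.0)(26 − 46.0) + 50.2 = 26.533
Difference = 26.533 − 30.20 = -3.67

-3.67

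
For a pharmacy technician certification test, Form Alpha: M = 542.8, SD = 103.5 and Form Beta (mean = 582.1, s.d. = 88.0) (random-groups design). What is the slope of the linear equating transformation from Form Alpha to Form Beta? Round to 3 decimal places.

A = SD_Y / SD_X = 88.0 / 103.5 = 0.850

0.850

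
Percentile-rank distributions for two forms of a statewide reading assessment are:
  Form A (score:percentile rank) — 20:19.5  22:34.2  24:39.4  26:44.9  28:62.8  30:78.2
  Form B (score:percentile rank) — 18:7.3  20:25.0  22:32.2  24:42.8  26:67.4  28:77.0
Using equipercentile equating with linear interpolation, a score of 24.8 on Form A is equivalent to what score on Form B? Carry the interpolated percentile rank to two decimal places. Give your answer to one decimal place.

PR of 24.8 on Form A: 39.4 + (24.8 − 24)/(26 − 24) × (44.9 − 39.4) = 41.60
On Form B, PR 41.60 falls between score 22 (PR 32.2) and 24 (PR 42.8).
Interpolate: 22 + (41.60 − 32.2)/(42.8 − 32.2) × (24 − 22) = 23.8

23.8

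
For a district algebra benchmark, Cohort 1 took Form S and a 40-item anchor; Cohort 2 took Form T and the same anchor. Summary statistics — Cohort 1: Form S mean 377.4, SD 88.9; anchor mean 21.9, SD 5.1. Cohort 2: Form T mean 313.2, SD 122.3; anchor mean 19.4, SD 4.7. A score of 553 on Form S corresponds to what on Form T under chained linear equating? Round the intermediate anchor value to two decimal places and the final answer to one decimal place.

Form S → anchor (Cohort 1): v = (5.1/88.9)(553 − 377.4) + 21.9 = 31.97
anchor → Form T (Cohort 2): y = (122.3/4.7)(31.97 − 19.4) + 313.2 = 640.3

640.3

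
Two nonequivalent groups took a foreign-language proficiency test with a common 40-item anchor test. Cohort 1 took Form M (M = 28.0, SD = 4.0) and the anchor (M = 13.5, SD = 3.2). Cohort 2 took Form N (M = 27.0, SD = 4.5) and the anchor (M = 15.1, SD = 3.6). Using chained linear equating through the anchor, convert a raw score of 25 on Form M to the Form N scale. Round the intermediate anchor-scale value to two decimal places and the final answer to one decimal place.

Form M → anchor (Cohort 1): v = (3.2/4.0)(25 − 28.0) + 13.5 = 11.10
anchor → Form N (Cohort 2): y = (4.5/3.6)(11.10 − 15.1) + 27.0 = 22.0

22.0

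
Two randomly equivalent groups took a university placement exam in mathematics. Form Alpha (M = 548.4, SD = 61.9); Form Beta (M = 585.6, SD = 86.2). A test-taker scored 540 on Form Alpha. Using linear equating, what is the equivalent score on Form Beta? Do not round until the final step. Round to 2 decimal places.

Linear equating: y = (SD_Y/SD_X)(x − M_X) + M_Y
y = (86.2/61.9)(540 − 548.4) + 585.6
y = 1.392569 × -8.4 + 585.6 = -11.6976 + 585.6 = 573.90

573.90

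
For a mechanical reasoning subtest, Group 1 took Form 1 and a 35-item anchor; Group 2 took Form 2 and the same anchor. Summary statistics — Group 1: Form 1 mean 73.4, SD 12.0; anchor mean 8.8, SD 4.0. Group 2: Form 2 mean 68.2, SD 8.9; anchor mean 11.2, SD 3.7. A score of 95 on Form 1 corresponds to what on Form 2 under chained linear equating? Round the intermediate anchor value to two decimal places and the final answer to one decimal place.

Form 1 → anchor (Group 1): v = (4.0/12.0)(95 − 73.4) + 8.8 = 16.00
anchor → Form 2 (Group 2): y = (8.9/3.7)(16.00 − 11.2) + 68.2 = 79.7

79.7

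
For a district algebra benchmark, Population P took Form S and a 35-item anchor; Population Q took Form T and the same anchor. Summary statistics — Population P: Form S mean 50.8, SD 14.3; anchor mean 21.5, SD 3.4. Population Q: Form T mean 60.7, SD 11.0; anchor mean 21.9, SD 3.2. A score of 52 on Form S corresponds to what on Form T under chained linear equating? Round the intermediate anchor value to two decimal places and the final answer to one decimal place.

Form S → anchor (Population P): v = (3.4/14.3)(52 − 50.8) + 21.5 = 21.79
anchor → Form T (Population Q): y = (11.0/3.2)(21.79 − 21.9) + 60.7 = 60.3

60.3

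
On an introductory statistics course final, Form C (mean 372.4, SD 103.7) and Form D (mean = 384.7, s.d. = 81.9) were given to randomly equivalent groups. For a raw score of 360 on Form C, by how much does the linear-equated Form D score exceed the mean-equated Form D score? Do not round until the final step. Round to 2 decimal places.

2.61

Mean-equated: 360 + (384.7 − 372.4) = 372.30
Linear-equated: (81.9/103.7)(360 − 372.4) + 384.7 = 374.907
Difference = 374.907 − 372.30 = 2.61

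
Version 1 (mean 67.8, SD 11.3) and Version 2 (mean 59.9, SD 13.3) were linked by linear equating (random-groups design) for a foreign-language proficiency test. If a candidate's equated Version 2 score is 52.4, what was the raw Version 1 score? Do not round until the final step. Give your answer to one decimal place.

Invert y = (SD_Y/SD_X)(x − M_X) + M_Y:
x = (SD_X/SD_Y)(y − M_Y) + M_X = (11.3/13.3)(52.4 − 59.9) + 67.8
x = 0.849624 × -7.500 + 67.8 = 61.4

61.4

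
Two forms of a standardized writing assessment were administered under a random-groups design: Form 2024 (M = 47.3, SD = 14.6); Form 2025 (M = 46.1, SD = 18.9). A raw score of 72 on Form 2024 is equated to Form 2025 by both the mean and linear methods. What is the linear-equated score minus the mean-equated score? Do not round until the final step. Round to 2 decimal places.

Mean-equated: 72 + (46.1 − 47.3) = 70.80
Linear-equated: (18.9/14.6)(72 − 47.3) + 46.1 = 78.075
Difference = 78.075 − 70.80 = 7.27

7.27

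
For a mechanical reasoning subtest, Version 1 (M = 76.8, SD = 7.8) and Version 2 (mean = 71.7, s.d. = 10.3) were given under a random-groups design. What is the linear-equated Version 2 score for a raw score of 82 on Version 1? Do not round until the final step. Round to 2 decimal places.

Linear equating: y = (SD_Y/SD_X)(x − M_X) + M_Y
y = (10.3/7.8)(82 − 76.8) + 71.7
y = 1.320513 × 5.2 + 71.7 = 6.8667 + 71.7 = 78.57

78.57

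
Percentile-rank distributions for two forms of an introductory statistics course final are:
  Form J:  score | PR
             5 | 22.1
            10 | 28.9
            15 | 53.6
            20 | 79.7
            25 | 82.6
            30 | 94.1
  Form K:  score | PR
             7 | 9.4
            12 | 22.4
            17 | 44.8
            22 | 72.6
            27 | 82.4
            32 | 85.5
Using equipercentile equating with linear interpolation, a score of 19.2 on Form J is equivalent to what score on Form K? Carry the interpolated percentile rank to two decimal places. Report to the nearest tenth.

23.5

PR of 19.2 on Form J: 53.6 + (19.2 − 15)/(20 − 15) × (79.7 − 53.6) = 75.52
On Form K, PR 75.52 falls between score 22 (PR 72.6) and 27 (PR 82.4).
Interpolate: 22 + (75.52 − 72.6)/(82.4 − 72.6) × (27 − 22) = 23.5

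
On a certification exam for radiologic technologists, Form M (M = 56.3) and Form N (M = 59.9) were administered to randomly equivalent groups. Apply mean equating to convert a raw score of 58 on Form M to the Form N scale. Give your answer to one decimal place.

61.6

Mean equating: y = x + (M_Y − M_X) = 58 + (59.9 − 56.3) = 61.6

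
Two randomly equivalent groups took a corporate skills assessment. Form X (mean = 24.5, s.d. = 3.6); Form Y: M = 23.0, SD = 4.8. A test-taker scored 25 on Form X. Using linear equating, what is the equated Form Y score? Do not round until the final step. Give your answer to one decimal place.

Linear equating: y = (SD_Y/SD_X)(x − M_X) + M_Y
y = (4.8/3.6)(25 − 24.5) + 23.0
y = 1.333333 × 0.5 + 23.0 = 0.6667 + 23.0 = 23.7

23.7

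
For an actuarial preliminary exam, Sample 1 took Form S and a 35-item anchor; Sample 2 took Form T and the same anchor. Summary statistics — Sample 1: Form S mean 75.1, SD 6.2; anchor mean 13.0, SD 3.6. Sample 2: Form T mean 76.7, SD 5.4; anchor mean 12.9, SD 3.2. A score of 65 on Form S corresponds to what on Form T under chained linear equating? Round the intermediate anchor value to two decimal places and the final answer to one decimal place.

Form S → anchor (Sample 1): v = (3.6/6.2)(65 − 75.1) + 13.0 = 7.14
anchor → Form T (Sample 2): y = (5.4/3.2)(7.14 − 12.9) + 76.7 = 67.0

67.0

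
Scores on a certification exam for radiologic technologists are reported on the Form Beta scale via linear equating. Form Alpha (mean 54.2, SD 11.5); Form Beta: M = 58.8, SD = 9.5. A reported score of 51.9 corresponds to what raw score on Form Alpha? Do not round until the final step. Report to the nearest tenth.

Invert y = (SD_Y/SD_X)(x − M_X) + M_Y:
x = (SD_X/SD_Y)(y − M_Y) + M_X = (11.5/9.5)(51.9 − 58.8) + 54.2
x = 1.210526 × -6.900 + 54.2 = 45.8

45.8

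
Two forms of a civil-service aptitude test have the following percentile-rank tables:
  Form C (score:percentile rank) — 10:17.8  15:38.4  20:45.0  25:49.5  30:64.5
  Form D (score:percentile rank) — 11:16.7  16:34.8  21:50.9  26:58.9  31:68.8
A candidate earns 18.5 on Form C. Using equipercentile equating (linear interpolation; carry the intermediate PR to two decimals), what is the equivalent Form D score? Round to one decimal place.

18.6

PR of 18.5 on Form C: 38.4 + (18.5 − 15)/(20 − 15) × (45.0 − 38.4) = 43.02
On Form D, PR 43.02 falls between score 16 (PR 34.8) and 21 (PR 50.9).
Interpolate: 16 + (43.02 − 34.8)/(50.9 − 34.8) × (21 − 16) = 18.6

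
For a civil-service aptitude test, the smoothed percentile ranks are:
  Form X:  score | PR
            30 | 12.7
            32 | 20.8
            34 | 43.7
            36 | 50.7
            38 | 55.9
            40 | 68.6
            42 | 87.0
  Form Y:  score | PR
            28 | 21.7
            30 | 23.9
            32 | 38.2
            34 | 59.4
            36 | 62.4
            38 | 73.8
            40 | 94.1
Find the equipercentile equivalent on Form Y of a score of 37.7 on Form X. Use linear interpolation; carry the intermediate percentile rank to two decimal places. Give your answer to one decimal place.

33.6

PR of 37.7 on Form X: 50.7 + (37.7 − 36)/(38 − 36) × (55.9 − 50.7) = 55.12
On Form Y, PR 55.12 falls between score 32 (PR 38.2) and 34 (PR 59.4).
Interpolate: 32 + (55.12 − 38.2)/(59.4 − 38.2) × (34 − 32) = 33.6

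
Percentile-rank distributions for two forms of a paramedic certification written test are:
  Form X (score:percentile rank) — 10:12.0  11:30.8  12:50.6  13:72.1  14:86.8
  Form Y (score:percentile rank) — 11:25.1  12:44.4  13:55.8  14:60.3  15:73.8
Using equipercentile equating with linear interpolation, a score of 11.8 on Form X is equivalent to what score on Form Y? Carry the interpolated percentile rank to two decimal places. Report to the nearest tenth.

PR of 11.8 on Form X: 30.8 + (11.8 − 11)/(12 − 11) × (50.6 − 30.8) = 46.64
On Form Y, PR 46.64 falls between score 12 (PR 44.4) and 13 (PR 55.8).
Interpolate: 12 + (46.64 − 44.4)/(55.8 − 44.4) × (13 − 12) = 12.2

12.2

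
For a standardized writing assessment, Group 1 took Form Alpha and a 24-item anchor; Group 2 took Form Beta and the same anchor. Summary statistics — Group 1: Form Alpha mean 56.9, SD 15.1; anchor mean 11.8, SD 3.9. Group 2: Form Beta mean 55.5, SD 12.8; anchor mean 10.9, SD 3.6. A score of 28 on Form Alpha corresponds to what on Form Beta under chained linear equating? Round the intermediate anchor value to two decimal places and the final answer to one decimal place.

32.2

Form Alpha → anchor (Group 1): v = (3.9/15.1)(28 − 56.9) + 11.8 = 4.34
anchor → Form Beta (Group 2): y = (12.8/3.6)(4.34 − 10.9) + 55.5 = 32.2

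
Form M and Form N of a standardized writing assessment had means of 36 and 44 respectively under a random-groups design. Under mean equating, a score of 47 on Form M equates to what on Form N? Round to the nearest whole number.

55

Mean equating: y = x + (M_Y − M_X) = 47 + (44 − 36) = 55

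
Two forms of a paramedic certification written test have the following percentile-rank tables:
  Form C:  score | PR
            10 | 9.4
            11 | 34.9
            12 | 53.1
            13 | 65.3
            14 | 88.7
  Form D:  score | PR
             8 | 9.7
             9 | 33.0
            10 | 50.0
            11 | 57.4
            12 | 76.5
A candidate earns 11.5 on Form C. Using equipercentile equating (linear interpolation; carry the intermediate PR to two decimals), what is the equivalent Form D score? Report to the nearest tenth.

9.6

PR of 11.5 on Form C: 34.9 + (11.5 − 11)/(12 − 11) × (53.1 − 34.9) = 44.00
On Form D, PR 44.00 falls between score 9 (PR 33.0) and 10 (PR 50.0).
Interpolate: 9 + (44.00 − 33.0)/(50.0 − 33.0) × (10 − 9) = 9.6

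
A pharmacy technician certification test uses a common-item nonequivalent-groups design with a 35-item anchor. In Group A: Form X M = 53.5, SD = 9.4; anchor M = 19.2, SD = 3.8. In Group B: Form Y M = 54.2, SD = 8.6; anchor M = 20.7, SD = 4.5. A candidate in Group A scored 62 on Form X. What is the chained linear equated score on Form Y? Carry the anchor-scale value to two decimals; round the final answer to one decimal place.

57.9

Form X → anchor (Group A): v = (3.8/9.4)(62 − 53.5) + 19.2 = 22.64
anchor → Form Y (Group B): y = (8.6/4.5)(22.64 − 20.7) + 54.2 = 57.9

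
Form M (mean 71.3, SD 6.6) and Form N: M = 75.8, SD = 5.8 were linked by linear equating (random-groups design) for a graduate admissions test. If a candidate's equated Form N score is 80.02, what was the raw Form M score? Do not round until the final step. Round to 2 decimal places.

Invert y = (SD_Y/SD_X)(x − M_X) + M_Y:
x = (SD_X/SD_Y)(y − M_Y) + M_X = (6.6/5.8)(80.02 − 75.8) + 71.3
x = 1.137931 × 4.220 + 71.3 = 76.10

76.10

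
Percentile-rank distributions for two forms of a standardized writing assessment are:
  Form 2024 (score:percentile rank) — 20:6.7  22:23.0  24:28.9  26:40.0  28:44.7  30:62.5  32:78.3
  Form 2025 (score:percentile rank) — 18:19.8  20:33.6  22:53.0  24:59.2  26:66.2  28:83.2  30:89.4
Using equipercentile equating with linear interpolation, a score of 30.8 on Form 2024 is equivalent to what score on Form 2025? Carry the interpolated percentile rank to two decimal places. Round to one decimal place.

PR of 30.8 on Form 2024: 62.5 + (30.8 − 30)/(32 − 30) × (78.3 − 62.5) = 68.82
On Form 2025, PR 68.82 falls between score 26 (PR 66.2) and 28 (PR 83.2).
Interpolate: 26 + (68.82 − 66.2)/(83.2 − 66.2) × (28 − 26) = 26.3

26.3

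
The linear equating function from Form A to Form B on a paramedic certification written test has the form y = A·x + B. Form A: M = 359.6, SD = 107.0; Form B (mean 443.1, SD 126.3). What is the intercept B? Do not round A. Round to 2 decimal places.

A = SD_Y / SD_X = 126.3 / 107.0 = 1.180374
B = M_Y − A·M_X = 443.1 − 1.180374 × 359.6 = 18.64

18.64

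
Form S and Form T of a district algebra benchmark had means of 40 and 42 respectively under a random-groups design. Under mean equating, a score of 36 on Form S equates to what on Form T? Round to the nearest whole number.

Mean equating: y = x + (M_Y − M_X) = 36 + (42 − 40) = 38

38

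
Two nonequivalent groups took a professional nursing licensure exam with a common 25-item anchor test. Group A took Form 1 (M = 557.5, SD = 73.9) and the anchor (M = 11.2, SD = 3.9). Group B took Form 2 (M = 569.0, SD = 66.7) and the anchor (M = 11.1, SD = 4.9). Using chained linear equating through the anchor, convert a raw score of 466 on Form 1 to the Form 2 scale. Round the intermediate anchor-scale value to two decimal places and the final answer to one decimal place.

504.6

Form 1 → anchor (Group A): v = (3.9/73.9)(466 − 557.5) + 11.2 = 6.37
anchor → Form 2 (Group B): y = (66.7/4.9)(6.37 − 11.1) + 569.0 = 504.6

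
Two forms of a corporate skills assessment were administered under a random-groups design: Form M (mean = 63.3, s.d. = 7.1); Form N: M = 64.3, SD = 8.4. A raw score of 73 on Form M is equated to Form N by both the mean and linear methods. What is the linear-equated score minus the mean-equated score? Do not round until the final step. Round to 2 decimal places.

1.78

Mean-equated: 73 + (64.3 − 63.3) = 74.00
Linear-equated: (8.4/7.1)(73 − 63.3) + 64.3 = 75.776
Difference = 75.776 − 74.00 = 1.78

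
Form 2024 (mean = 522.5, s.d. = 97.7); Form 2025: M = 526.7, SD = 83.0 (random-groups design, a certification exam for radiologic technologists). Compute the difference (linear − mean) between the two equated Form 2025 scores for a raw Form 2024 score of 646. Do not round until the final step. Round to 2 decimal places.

-18.58

Mean-equated: 646 + (526.7 − 522.5) = 650.20
Linear-equated: (83.0/97.7)(646 − 522.5) + 526.7 = 631.618
Difference = 631.618 − 650.20 = -18.58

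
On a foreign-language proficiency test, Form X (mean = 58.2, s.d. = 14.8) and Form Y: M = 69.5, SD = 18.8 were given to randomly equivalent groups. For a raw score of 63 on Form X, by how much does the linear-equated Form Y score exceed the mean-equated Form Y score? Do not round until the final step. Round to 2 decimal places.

1.30

Mean-equated: 63 + (69.5 − 58.2) = 74.30
Linear-equated: (18.8/14.8)(63 − 58.2) + 69.5 = 75.597
Difference = 75.597 − 74.30 = 1.30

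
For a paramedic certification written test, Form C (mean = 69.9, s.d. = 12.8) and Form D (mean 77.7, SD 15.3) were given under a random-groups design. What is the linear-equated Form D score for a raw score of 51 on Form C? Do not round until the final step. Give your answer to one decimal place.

Linear equating: y = (SD_Y/SD_X)(x − M_X) + M_Y
y = (15.3/12.8)(51 − 69.9) + 77.7
y = 1.195312 × -18.9 + 77.7 = -22.5914 + 77.7 = 55.1

55.1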